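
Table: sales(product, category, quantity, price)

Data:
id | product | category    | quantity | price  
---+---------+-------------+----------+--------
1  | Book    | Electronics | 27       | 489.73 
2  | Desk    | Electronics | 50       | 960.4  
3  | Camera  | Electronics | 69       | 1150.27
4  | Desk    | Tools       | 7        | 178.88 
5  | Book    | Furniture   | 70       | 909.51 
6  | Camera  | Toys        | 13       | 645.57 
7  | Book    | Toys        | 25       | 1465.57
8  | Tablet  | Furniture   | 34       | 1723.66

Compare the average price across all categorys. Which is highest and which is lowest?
SELECT category, AVG(price)
FROM sales
GROUP BY category
ORDER BY AVG(price)

All groups:
  Tools: 178.88
  Electronics: 866.80
  Toys: 1055.57
  Furniture: 1316.59

Highest: Furniture (1316.59)
Lowest: Tools (178.88)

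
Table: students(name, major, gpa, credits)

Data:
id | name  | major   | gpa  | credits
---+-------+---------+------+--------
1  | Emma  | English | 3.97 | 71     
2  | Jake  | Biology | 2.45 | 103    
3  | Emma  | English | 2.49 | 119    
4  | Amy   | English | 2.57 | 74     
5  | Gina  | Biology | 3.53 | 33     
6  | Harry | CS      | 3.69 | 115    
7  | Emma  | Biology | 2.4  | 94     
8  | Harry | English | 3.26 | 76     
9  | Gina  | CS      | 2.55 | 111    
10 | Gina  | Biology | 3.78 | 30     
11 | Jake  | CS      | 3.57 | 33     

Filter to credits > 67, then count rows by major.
SELECT major, COUNT(*)
FROM students
WHERE credits > 67
GROUP BY major

Note: WHERE filters rows before grouping.

Result:
  Biology: 2
  CS: 2
  English: 4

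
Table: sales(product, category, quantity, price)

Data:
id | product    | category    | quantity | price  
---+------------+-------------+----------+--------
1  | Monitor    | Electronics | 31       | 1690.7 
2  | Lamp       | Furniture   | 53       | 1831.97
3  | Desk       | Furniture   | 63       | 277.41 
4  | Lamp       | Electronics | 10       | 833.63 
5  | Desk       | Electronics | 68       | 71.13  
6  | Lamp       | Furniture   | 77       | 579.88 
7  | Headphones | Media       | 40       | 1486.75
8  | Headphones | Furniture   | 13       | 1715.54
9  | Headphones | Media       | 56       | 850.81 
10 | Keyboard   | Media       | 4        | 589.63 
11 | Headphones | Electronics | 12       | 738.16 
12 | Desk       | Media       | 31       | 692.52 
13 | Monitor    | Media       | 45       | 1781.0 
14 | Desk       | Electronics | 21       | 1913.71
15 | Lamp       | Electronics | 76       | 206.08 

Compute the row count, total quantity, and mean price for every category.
SELECT category,
       COUNT(*) as cnt,
       SUM(quantity) as total_quantity,
       AVG(price) as avg_price
FROM sales
GROUP BY category

Result:
  Electronics: 6 records, 218 total quantity, 908.90 avg price
  Furniture: 4 records, 206 total quantity, 1101.20 avg price
  Media: 5 records, 176 total quantity, 1080.14 avg price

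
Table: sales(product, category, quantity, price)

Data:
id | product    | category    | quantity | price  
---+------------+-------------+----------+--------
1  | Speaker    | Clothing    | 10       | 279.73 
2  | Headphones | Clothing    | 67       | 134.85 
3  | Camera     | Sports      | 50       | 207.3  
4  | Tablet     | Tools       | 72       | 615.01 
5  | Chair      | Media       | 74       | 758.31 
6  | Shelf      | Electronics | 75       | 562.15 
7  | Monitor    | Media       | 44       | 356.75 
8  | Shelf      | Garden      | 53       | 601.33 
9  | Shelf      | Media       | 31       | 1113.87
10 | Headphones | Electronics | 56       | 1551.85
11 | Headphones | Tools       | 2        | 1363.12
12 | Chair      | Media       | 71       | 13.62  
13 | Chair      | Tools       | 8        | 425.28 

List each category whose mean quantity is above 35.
SELECT category, AVG(quantity)
FROM sales
GROUP BY category
HAVING AVG(quantity) > 35

Result:
  Clothing: avg=38.50
  Electronics: avg=65.50
  Garden: avg=53.00
  Media: avg=55.00
  Sports: avg=50.00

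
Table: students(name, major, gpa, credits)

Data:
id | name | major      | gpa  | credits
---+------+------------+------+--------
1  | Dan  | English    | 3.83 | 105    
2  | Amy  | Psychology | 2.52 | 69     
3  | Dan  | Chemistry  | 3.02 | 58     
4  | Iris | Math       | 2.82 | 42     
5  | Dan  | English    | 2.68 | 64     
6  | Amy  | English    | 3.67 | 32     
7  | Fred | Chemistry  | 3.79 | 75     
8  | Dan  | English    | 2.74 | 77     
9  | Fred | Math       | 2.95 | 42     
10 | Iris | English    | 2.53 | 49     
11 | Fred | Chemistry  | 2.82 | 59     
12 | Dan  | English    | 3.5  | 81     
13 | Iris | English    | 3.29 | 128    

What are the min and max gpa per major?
SELECT major, MIN(gpa), MAX(gpa)
FROM students
GROUP BY major

Result:
  Chemistry: min=2.82, max=3.79
  English: min=2.53, max=3.83
  Math: min=2.82, max=2.95
  Psychology: min=2.52, max=2.52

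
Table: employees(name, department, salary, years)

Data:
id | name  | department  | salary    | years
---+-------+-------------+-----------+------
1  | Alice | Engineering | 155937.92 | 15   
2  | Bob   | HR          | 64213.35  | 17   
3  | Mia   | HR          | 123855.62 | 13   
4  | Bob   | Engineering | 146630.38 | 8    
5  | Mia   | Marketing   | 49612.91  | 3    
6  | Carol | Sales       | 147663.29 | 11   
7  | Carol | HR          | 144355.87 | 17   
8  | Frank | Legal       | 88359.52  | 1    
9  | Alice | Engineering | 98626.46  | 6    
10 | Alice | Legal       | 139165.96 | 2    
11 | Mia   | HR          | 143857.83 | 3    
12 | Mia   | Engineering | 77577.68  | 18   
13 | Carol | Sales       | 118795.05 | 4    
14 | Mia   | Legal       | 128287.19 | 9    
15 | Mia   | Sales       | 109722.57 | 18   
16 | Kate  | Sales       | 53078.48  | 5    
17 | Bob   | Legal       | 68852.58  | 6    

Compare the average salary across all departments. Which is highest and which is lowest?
SELECT department, AVG(salary)
FROM employees
GROUP BY department
ORDER BY AVG(salary)

All groups:
  Marketing: 49612.91
  Legal: 106166.31
  Sales: 107314.85
  HR: 119070.67
  Engineering: 119693.11

Highest: Engineering (119693.11)
Lowest: Marketing (49612.91)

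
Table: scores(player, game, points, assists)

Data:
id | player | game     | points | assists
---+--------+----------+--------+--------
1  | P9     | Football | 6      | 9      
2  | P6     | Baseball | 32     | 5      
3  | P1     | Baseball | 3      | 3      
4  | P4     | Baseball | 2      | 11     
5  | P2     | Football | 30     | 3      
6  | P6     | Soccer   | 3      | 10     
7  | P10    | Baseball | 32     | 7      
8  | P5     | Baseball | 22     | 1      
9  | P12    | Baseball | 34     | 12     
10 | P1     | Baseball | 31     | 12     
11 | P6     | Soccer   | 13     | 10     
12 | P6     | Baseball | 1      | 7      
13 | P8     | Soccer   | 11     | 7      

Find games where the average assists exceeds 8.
SELECT game, AVG(assists)
FROM scores
GROUP BY game
HAVING AVG(assists) > 8

Result:
  Soccer: avg=9.00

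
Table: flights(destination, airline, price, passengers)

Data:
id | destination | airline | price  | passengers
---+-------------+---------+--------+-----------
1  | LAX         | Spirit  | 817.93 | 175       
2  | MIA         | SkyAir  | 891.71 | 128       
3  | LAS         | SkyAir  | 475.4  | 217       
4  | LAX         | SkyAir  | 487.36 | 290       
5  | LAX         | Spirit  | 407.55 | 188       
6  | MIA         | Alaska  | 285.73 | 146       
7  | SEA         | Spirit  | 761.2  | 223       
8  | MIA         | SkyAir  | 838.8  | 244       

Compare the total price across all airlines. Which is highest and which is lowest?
SELECT airline, SUM(price)
FROM flights
GROUP BY airline
ORDER BY SUM(price)

All groups:
  Alaska: 285.73
  Spirit: 1986.68
  SkyAir: 2693.27

Highest: SkyAir (2693.27)
Lowest: Alaska (285.73)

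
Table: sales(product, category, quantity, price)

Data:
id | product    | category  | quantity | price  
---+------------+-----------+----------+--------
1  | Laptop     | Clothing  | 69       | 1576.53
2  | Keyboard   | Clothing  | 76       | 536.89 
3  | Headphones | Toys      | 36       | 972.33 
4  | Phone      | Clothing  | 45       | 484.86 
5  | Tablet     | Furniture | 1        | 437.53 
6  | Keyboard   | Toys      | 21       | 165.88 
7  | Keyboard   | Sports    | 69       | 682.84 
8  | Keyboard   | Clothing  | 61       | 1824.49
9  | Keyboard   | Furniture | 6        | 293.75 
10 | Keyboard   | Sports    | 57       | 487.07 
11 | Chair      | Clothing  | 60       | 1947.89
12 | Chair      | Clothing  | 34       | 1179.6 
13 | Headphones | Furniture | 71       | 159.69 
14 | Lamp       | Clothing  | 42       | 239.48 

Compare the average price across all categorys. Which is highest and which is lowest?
SELECT category, AVG(price)
FROM sales
GROUP BY category
ORDER BY AVG(price)

All groups:
  Furniture: 296.99
  Toys: 569.11
  Sports: 584.96
  Clothing: 1112.82

Highest: Clothing (1112.82)
Lowest: Furniture (296.99)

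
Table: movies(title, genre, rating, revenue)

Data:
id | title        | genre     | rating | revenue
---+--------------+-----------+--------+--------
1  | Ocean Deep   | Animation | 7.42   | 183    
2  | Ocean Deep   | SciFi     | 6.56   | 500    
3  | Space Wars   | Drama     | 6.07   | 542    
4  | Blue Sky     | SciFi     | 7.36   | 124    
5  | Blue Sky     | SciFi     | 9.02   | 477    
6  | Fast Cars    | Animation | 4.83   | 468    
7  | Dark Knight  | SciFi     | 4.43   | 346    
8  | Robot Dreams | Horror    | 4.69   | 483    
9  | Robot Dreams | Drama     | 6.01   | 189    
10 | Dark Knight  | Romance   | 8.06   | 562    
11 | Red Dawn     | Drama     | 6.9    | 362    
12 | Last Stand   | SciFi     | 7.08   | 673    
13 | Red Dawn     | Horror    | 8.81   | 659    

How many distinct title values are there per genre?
SELECT genre, COUNT(DISTINCT title)
FROM movies
GROUP BY genre

Result:
  Animation: 2 distinct
  Drama: 3 distinct
  Horror: 2 distinct
  Romance: 1 distinct
  SciFi: 4 distinct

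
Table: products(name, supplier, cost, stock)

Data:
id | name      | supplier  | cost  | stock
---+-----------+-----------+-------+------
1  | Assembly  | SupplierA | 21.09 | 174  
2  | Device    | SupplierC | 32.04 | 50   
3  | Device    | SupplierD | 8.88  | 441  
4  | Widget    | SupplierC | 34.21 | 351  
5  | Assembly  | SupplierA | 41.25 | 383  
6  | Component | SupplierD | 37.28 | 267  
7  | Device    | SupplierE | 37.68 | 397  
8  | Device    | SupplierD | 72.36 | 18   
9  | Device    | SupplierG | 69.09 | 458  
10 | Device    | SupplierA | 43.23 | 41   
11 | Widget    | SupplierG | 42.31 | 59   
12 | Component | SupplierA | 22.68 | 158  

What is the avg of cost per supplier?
SELECT supplier, AVG(cost) as result
FROM products
GROUP BY supplier

Result:
  SupplierA: 32.06
  SupplierC: 33.13
  SupplierD: 39.51
  SupplierE: 37.68
  SupplierG: 55.70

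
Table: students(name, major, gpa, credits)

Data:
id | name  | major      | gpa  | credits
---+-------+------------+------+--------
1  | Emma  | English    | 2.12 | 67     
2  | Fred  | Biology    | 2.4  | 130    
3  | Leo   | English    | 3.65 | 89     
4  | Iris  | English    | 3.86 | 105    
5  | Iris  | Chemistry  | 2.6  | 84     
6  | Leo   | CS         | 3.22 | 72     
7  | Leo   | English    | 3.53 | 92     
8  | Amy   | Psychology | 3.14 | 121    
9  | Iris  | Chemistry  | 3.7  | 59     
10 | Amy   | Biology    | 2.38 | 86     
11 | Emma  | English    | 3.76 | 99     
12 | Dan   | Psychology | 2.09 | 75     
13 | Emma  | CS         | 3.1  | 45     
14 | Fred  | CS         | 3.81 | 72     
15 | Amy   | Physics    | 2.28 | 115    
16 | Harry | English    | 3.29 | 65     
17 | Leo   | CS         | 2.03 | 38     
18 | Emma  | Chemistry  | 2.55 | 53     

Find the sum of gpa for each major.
SELECT major, SUM(gpa) as result
FROM students
GROUP BY major

Result:
  Biology: 4.78
  CS: 12.16
  Chemistry: 8.85
  English: 20.21
  Physics: 2.28
  Psychology: 5.23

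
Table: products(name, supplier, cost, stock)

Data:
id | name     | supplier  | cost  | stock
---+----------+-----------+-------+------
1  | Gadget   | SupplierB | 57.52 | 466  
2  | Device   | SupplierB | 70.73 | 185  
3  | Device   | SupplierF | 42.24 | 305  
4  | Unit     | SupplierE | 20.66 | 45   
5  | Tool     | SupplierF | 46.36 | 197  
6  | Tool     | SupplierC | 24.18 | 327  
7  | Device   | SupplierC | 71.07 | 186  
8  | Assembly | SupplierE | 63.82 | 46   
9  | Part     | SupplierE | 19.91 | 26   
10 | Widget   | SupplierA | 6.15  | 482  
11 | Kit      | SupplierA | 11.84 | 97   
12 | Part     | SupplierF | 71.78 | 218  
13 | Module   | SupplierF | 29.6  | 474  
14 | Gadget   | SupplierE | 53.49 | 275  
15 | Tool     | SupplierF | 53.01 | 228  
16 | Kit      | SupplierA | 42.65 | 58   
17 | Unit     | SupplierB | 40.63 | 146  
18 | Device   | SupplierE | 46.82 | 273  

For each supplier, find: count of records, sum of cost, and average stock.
SELECT supplier,
       COUNT(*) as cnt,
       SUM(cost) as total_cost,
       AVG(stock) as avg_stock
FROM products
GROUP BY supplier

Result:
  SupplierA: 3 records, 60.64 total cost, 212.33 avg stock
  SupplierB: 3 records, 168.88 total cost, 265.67 avg stock
  SupplierC: 2 records, 95.25 total cost, 256.50 avg stock
  SupplierE: 5 records, 204.70 total cost, 133.00 avg stock
  SupplierF: 5 records, 242.99 total cost, 284.40 avg stock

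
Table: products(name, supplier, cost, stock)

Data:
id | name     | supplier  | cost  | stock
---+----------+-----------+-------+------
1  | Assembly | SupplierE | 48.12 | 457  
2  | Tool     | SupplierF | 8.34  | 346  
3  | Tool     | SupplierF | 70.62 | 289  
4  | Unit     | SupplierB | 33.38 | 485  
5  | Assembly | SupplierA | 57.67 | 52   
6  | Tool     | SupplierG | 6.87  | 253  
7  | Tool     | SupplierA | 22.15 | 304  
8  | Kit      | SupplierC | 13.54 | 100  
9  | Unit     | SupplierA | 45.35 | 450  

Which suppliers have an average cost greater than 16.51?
SELECT supplier, AVG(cost)
FROM products
GROUP BY supplier
HAVING AVG(cost) > 16.51

Result:
  SupplierA: avg=41.72
  SupplierB: avg=33.38
  SupplierE: avg=48.12
  SupplierF: avg=39.48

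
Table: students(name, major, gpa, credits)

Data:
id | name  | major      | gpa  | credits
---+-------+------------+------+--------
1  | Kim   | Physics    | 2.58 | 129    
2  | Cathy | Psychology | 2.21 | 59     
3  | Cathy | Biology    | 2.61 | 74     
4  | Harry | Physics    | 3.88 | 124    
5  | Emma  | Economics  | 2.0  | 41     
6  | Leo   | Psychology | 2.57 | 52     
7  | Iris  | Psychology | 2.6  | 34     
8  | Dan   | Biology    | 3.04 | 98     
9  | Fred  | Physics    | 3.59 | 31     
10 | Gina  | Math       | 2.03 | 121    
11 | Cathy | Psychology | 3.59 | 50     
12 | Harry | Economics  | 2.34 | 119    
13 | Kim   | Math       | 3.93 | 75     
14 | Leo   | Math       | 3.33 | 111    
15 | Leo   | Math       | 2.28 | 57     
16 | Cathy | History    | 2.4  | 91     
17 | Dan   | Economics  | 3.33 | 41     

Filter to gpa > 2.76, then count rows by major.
SELECT major, COUNT(*)
FROM students
WHERE gpa > 2.76
GROUP BY major

Note: WHERE filters rows before grouping.

Result:
  Biology: 1
  Economics: 1
  Math: 2
  Physics: 2
  Psychology: 1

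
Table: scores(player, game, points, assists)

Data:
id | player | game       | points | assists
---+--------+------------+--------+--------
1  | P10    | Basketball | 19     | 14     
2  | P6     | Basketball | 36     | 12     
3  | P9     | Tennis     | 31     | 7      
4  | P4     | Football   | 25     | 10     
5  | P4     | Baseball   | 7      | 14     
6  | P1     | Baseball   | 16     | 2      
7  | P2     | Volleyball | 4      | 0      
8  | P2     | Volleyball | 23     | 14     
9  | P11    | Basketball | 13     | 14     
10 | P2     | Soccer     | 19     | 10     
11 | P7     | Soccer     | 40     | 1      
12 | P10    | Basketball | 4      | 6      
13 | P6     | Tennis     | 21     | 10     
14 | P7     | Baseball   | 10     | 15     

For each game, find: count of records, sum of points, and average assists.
SELECT game,
       COUNT(*) as cnt,
       SUM(points) as total_points,
       AVG(assists) as avg_assists
FROM scores
GROUP BY game

Result:
  Baseball: 3 records, 33 total points, 10.33 avg assists
  Basketball: 4 records, 72 total points, 11.50 avg assists
  Football: 1 records, 25 total points, 10.00 avg assists
  Soccer: 2 records, 59 total points, 5.50 avg assists
  Tennis: 2 records, 52 total points, 8.50 avg assists
  Volleyball: 2 records, 27 total points, 7.00 avg assists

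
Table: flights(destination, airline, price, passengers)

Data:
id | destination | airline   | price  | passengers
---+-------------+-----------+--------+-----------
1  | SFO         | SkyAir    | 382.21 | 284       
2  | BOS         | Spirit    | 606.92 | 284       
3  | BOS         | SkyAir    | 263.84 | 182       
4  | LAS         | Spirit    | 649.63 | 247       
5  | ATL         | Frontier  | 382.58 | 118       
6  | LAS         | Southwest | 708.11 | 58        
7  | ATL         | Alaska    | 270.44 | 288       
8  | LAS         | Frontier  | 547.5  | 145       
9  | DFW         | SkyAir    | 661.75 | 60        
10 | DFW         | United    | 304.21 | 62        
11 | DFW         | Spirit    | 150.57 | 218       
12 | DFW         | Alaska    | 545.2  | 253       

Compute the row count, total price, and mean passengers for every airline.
SELECT airline,
       COUNT(*) as cnt,
       SUM(price) as total_price,
       AVG(passengers) as avg_passengers
FROM flights
GROUP BY airline

Result:
  Alaska: 2 records, 815.64 total price, 270.50 avg passengers
  Frontier: 2 records, 930.08 total price, 131.50 avg passengers
  SkyAir: 3 records, 1307.80 total price, 175.33 avg passengers
  Southwest: 1 records, 708.11 total price, 58.00 avg passengers
  Spirit: 3 records, 1407.12 total price, 249.67 avg passengers
  United: 1 records, 304.21 total price, 62.00 avg passengers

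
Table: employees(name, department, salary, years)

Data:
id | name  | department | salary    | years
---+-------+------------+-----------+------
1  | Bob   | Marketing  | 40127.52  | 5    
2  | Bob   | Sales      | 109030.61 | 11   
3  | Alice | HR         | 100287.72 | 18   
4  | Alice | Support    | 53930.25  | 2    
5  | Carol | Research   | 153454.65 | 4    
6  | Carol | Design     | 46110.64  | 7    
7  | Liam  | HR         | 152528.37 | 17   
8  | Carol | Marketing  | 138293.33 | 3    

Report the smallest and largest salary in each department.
SELECT department, MIN(salary), MAX(salary)
FROM employees
GROUP BY department

Result:
  Design: min=46110.64, max=46110.64
  HR: min=100287.72, max=152528.37
  Marketing: min=40127.52, max=138293.33
  Research: min=153454.65, max=153454.65
  Sales: min=109030.61, max=109030.61
  Support: min=53930.25, max=53930.25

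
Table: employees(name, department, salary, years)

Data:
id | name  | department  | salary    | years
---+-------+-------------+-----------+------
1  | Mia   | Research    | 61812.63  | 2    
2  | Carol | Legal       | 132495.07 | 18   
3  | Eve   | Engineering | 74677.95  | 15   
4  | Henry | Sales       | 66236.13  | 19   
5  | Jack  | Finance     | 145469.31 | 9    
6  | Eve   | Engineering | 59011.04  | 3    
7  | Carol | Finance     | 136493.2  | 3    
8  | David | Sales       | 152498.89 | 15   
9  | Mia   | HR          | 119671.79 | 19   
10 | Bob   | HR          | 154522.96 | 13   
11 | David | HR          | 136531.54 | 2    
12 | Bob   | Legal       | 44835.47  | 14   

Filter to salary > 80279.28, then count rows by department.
SELECT department, COUNT(*)
FROM employees
WHERE salary > 80279.28
GROUP BY department

Note: WHERE filters rows before grouping.

Result:
  Finance: 2
  HR: 3
  Legal: 1
  Sales: 1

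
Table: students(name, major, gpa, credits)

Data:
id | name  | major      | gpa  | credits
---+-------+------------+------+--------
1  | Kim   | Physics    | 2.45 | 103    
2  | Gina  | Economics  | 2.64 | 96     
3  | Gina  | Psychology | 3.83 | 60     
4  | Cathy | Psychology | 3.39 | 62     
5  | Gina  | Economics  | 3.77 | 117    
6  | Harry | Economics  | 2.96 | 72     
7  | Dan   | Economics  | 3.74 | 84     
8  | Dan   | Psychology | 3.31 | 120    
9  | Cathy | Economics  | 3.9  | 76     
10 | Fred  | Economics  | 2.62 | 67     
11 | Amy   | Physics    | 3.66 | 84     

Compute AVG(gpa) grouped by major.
SELECT major, AVG(gpa) as result
FROM students
GROUP BY major

Result:
  Economics: 3.27
  Physics: 3.06
  Psychology: 3.51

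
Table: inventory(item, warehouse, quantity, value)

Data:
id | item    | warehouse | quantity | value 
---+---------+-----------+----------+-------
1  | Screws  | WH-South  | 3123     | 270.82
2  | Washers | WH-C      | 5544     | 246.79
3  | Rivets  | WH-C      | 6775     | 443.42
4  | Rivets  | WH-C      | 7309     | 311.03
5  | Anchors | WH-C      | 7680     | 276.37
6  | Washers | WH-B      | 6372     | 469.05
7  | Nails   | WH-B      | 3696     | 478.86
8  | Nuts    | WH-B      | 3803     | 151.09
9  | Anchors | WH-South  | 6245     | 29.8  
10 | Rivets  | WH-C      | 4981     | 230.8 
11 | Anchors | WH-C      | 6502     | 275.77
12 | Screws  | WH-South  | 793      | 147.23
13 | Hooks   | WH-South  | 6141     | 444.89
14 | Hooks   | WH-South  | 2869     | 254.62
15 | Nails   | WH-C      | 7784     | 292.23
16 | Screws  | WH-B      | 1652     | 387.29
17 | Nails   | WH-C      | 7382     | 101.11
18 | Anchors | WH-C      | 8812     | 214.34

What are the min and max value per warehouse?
SELECT warehouse, MIN(value), MAX(value)
FROM inventory
GROUP BY warehouse

Result:
  WH-B: min=151.09, max=478.86
  WH-C: min=101.11, max=443.42
  WH-South: min=29.80, max=444.89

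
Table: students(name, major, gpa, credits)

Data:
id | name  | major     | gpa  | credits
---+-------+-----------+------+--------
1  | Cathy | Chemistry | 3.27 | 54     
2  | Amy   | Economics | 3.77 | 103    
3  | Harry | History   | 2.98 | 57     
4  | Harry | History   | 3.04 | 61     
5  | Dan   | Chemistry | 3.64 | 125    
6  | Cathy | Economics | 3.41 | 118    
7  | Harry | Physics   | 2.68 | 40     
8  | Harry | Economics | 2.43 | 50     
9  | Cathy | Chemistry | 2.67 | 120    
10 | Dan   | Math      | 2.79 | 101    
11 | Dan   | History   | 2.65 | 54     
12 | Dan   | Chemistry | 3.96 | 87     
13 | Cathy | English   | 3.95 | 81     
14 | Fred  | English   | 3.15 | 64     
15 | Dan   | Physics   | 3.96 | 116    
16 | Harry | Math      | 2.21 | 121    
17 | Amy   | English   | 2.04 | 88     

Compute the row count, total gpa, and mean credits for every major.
SELECT major,
       COUNT(*) as cnt,
       SUM(gpa) as total_gpa,
       AVG(credits) as avg_credits
FROM students
GROUP BY major

Result:
  Chemistry: 4 records, 13.54 total gpa, 96.50 avg credits
  Economics: 3 records, 9.61 total gpa, 90.33 avg credits
  English: 3 records, 9.14 total gpa, 77.67 avg credits
  History: 3 records, 8.67 total gpa, 57.33 avg credits
  Math: 2 records, 5.00 total gpa, 111.00 avg credits
  Physics: 2 records, 6.64 total gpa, 78.00 avg credits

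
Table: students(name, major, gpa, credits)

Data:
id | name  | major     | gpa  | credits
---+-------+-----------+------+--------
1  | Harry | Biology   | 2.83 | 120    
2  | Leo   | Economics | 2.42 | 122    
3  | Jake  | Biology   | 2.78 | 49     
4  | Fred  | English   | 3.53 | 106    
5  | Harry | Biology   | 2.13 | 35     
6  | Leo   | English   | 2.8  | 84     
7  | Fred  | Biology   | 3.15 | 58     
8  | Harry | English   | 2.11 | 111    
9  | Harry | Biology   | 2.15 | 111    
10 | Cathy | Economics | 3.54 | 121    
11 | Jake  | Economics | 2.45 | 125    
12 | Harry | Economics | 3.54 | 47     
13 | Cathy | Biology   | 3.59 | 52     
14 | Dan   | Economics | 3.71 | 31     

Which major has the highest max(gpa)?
SELECT major, MAX(gpa) as val
FROM students
GROUP BY major
ORDER BY val DESC
LIMIT 1

Result: Economics with max(gpa) = 3.71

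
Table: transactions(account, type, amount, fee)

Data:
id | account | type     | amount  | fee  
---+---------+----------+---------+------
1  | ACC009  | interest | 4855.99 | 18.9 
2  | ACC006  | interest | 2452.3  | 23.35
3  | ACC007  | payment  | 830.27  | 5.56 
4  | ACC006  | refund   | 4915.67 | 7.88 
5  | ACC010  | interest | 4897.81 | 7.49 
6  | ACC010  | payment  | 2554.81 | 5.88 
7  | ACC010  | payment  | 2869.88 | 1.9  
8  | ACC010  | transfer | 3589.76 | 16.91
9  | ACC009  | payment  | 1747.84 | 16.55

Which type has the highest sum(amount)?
SELECT type, SUM(amount) as val
FROM transactions
GROUP BY type
ORDER BY val DESC
LIMIT 1

Result: interest with sum(amount) = 12206.10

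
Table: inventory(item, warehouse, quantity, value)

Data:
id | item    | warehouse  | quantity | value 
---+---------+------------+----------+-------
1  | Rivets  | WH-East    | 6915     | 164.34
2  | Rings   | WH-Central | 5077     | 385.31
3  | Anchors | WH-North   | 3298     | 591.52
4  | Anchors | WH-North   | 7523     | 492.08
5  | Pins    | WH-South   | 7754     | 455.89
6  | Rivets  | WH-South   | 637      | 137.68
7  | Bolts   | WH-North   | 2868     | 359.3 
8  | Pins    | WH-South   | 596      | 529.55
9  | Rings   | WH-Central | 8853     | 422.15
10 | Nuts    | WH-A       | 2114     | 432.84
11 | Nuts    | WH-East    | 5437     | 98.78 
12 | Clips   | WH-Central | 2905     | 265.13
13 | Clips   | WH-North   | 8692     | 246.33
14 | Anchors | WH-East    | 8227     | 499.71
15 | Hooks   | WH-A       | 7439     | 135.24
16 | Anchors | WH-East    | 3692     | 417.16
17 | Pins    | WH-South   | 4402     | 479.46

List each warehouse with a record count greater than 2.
SELECT warehouse, COUNT(*) as cnt
FROM inventory
GROUP BY warehouse
HAVING COUNT(*) > 2

Result:
  WH-Central: 3
  WH-East: 4
  WH-North: 4
  WH-South: 4

Note: HAVING filters groups after aggregation, WHERE filters rows before.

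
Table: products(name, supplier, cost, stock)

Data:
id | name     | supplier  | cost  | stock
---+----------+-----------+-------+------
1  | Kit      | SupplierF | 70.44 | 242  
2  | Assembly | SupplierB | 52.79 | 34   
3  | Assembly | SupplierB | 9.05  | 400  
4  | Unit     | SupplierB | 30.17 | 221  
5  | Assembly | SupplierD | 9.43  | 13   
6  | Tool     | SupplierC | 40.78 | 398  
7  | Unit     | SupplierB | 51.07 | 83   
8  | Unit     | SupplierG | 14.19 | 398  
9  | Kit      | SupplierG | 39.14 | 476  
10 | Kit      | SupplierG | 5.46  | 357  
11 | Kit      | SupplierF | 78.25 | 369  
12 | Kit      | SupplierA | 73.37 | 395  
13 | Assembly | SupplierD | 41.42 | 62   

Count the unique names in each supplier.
SELECT supplier, COUNT(DISTINCT name)
FROM products
GROUP BY supplier

Result:
  SupplierA: 1 distinct
  SupplierB: 2 distinct
  SupplierC: 1 distinct
  SupplierD: 1 distinct
  SupplierF: 1 distinct
  SupplierG: 2 distinct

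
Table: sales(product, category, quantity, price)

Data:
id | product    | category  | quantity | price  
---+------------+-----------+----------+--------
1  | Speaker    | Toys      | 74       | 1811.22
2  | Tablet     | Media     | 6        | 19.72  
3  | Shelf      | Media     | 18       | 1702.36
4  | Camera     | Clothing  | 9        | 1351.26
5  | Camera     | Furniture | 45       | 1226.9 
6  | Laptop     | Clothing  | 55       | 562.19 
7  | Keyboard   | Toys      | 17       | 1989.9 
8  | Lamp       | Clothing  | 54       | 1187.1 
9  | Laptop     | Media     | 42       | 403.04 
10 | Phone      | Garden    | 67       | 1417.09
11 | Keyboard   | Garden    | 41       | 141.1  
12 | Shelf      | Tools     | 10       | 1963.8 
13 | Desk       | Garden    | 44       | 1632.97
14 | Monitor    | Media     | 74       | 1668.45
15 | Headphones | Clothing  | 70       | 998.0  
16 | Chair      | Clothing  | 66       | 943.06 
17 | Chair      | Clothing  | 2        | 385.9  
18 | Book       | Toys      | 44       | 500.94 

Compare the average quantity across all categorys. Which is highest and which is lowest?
SELECT category, AVG(quantity)
FROM sales
GROUP BY category
ORDER BY AVG(quantity)

All groups:
  Tools: 10.00
  Media: 35.00
  Clothing: 42.67
  Furniture: 45.00
  Toys: 45.00
  Garden: 50.67

Highest: Garden (50.67)
Lowest: Tools (10.00)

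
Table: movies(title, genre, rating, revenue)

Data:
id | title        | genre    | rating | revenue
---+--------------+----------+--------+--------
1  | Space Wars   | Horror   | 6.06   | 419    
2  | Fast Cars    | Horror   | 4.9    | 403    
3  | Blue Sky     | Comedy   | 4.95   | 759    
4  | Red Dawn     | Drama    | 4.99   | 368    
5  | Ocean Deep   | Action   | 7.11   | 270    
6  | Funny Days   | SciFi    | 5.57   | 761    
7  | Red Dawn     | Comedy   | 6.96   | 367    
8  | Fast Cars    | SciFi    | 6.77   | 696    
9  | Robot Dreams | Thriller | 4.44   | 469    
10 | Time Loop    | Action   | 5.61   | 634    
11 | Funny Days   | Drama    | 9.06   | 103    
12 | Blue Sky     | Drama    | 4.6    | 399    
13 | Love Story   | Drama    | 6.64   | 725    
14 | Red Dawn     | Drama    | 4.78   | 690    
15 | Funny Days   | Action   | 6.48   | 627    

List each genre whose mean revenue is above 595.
SELECT genre, AVG(revenue)
FROM movies
GROUP BY genre
HAVING AVG(revenue) > 595

Result:
  SciFi: avg=728.50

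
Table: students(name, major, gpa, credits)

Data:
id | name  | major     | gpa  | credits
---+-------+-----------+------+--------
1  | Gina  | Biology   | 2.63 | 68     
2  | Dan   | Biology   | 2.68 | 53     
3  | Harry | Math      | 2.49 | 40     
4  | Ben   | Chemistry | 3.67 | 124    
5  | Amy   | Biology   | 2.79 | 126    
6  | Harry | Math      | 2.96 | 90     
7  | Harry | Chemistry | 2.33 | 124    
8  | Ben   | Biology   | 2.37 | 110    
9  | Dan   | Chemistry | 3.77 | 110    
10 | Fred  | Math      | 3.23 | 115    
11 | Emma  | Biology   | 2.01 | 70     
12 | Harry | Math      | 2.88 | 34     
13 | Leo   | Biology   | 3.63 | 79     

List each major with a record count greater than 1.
SELECT major, COUNT(*) as cnt
FROM students
GROUP BY major
HAVING COUNT(*) > 1

Result:
  Biology: 6
  Chemistry: 3
  Math: 4

Note: HAVING filters groups after aggregation, WHERE filters rows before.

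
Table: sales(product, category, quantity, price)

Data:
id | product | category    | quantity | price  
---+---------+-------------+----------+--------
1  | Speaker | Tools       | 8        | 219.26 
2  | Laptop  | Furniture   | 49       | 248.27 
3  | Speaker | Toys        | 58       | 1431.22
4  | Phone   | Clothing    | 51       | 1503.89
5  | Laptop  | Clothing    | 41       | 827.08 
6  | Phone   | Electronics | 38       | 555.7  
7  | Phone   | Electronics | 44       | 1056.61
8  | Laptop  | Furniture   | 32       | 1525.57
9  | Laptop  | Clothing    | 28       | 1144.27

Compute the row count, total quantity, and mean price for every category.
SELECT category,
       COUNT(*) as cnt,
       SUM(quantity) as total_quantity,
       AVG(price) as avg_price
FROM sales
GROUP BY category

Result:
  Clothing: 3 records, 120 total quantity, 1158.41 avg price
  Electronics: 2 records, 82 total quantity, 806.16 avg price
  Furniture: 2 records, 81 total quantity, 886.92 avg price
  Tools: 1 records, 8 total quantity, 219.26 avg price
  Toys: 1 records, 58 total quantity, 1431.22 avg price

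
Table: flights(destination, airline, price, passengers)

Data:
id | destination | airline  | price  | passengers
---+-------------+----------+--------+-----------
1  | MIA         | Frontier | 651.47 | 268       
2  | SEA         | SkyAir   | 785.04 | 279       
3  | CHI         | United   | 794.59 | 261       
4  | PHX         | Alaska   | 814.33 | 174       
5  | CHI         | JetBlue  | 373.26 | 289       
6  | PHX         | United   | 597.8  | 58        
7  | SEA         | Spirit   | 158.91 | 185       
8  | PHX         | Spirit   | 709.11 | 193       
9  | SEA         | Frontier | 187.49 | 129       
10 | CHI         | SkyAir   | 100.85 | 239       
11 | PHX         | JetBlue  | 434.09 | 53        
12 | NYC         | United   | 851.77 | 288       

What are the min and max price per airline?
SELECT airline, MIN(price), MAX(price)
FROM flights
GROUP BY airline

Result:
  Alaska: min=814.33, max=814.33
  Frontier: min=187.49, max=651.47
  JetBlue: min=373.26, max=434.09
  SkyAir: min=100.85, max=785.04
  Spirit: min=158.91, max=709.11
  United: min=597.80, max=851.77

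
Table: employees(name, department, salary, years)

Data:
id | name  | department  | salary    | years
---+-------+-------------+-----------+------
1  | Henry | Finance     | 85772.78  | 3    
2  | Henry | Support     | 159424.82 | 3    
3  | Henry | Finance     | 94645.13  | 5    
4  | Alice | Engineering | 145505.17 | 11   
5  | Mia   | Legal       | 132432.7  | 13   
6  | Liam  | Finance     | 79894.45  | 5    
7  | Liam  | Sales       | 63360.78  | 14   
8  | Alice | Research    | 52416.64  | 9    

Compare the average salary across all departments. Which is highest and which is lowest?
SELECT department, AVG(salary)
FROM employees
GROUP BY department
ORDER BY AVG(salary)

All groups:
  Research: 52416.64
  Sales: 63360.78
  Finance: 86770.79
  Legal: 132432.70
  Engineering: 145505.17
  Support: 159424.82

Highest: Support (159424.82)
Lowest: Research (52416.64)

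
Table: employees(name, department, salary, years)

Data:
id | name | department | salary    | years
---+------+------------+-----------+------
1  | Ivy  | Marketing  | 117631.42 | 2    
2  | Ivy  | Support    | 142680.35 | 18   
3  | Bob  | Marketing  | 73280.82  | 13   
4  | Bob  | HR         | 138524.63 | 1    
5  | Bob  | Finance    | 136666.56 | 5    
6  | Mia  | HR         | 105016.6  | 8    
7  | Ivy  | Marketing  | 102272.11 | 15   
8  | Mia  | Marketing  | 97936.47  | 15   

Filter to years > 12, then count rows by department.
SELECT department, COUNT(*)
FROM employees
WHERE years > 12
GROUP BY department

Note: WHERE filters rows before grouping.

Result:
  Marketing: 3
  Support: 1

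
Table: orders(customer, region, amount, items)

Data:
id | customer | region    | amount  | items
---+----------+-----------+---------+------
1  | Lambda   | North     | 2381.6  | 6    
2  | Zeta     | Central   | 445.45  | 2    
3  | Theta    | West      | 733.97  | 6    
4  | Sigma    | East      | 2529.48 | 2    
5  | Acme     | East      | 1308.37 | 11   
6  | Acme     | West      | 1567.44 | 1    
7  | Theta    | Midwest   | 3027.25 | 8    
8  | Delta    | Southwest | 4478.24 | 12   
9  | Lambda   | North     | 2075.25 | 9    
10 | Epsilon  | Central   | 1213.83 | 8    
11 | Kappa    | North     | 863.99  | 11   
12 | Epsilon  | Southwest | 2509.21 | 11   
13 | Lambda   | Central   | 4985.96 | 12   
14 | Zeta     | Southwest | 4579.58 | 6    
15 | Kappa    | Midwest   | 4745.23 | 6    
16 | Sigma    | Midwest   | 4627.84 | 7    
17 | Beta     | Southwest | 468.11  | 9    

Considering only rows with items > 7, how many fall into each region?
SELECT region, COUNT(*)
FROM orders
WHERE items > 7
GROUP BY region

Note: WHERE filters rows before grouping.

Result:
  Central: 2
  East: 1
  Midwest: 1
  North: 2
  Southwest: 3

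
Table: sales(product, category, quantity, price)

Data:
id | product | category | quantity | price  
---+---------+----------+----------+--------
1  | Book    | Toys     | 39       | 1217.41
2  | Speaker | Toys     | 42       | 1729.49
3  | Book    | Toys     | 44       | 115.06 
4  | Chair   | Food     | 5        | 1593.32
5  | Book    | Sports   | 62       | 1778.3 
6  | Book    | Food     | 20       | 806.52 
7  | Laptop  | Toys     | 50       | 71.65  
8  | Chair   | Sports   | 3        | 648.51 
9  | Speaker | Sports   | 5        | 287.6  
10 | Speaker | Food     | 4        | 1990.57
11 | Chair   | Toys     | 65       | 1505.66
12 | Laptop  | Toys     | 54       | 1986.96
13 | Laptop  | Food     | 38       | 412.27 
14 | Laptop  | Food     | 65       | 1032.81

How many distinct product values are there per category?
SELECT category, COUNT(DISTINCT product)
FROM sales
GROUP BY category

Result:
  Food: 4 distinct
  Sports: 3 distinct
  Toys: 4 distinct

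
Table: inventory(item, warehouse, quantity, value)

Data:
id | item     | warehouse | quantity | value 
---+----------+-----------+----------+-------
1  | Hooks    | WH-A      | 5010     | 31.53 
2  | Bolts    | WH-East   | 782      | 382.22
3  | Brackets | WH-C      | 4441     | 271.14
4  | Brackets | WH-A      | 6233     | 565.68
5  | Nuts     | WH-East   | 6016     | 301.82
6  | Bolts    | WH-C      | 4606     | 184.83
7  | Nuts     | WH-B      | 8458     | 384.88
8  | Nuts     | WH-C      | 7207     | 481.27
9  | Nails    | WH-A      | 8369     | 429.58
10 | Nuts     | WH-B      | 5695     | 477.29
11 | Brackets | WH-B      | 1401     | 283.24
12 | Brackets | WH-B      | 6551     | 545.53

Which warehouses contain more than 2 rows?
SELECT warehouse, COUNT(*) as cnt
FROM inventory
GROUP BY warehouse
HAVING COUNT(*) > 2

Result:
  WH-A: 3
  WH-B: 4
  WH-C: 3

Note: HAVING filters groups after aggregation, WHERE filters rows before.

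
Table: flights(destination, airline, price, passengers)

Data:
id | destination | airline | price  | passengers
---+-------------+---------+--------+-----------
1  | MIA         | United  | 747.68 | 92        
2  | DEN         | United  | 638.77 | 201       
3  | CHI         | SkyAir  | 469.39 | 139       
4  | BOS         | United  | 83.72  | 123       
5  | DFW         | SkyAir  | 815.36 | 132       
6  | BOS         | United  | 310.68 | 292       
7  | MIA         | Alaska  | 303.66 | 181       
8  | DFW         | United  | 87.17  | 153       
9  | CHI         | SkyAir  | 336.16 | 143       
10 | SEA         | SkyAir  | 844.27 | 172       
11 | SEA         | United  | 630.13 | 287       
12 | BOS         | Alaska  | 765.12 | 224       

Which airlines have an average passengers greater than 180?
SELECT airline, AVG(passengers)
FROM flights
GROUP BY airline
HAVING AVG(passengers) > 180

Result:
  Alaska: avg=202.50
  United: avg=191.33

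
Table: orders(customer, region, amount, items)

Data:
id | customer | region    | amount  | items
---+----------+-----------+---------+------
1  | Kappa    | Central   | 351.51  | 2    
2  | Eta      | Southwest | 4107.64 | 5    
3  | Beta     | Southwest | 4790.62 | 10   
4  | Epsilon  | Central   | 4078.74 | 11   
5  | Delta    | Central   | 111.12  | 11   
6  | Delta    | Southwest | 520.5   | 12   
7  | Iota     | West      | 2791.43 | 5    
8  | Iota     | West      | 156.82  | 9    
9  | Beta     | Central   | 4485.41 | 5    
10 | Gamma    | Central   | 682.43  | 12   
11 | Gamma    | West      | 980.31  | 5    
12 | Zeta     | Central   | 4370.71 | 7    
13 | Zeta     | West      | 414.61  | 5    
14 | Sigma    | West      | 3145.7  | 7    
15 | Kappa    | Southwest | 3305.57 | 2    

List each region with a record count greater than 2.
SELECT region, COUNT(*) as cnt
FROM orders
GROUP BY region
HAVING COUNT(*) > 2

Result:
  Central: 6
  Southwest: 4
  West: 5

Note: HAVING filters groups after aggregation, WHERE filters rows before.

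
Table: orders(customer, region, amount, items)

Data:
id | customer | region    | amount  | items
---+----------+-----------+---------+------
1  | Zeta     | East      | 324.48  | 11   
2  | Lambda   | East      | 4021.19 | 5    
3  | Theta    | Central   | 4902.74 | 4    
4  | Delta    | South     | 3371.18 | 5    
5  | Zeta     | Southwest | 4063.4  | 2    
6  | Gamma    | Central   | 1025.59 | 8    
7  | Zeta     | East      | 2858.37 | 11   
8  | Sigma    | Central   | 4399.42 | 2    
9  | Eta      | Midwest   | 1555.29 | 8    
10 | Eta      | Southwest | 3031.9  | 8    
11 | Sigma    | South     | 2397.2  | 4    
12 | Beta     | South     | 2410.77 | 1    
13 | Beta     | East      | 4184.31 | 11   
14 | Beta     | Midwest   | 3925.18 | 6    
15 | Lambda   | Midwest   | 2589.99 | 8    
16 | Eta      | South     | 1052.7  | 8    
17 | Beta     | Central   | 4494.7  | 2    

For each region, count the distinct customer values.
SELECT region, COUNT(DISTINCT customer)
FROM orders
GROUP BY region

Result:
  Central: 4 distinct
  East: 3 distinct
  Midwest: 3 distinct
  South: 4 distinct
  Southwest: 2 distinct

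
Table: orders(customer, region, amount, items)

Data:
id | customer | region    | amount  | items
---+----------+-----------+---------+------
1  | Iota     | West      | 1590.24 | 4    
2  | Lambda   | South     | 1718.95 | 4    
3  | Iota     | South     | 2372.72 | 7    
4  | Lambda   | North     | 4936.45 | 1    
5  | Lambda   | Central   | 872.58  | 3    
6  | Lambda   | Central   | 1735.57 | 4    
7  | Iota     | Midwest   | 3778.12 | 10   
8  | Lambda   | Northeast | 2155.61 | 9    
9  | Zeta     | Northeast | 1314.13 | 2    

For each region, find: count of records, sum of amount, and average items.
SELECT region,
       COUNT(*) as cnt,
       SUM(amount) as total_amount,
       AVG(items) as avg_items
FROM orders
GROUP BY region

Result:
  Central: 2 records, 2608.15 total amount, 3.50 avg items
  Midwest: 1 records, 3778.12 total amount, 10.00 avg items
  North: 1 records, 4936.45 total amount, 1.00 avg items
  Northeast: 2 records, 3469.74 total amount, 5.50 avg items
  South: 2 records, 4091.67 total amount, 5.50 avg items
  West: 1 records, 1590.24 total amount, 4.00 avg items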